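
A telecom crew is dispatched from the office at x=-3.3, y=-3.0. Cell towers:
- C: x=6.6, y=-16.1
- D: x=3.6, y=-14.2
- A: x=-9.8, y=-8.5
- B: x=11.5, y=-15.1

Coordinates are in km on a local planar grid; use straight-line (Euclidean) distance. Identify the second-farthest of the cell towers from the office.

C

Distance to each, sorted:
B: 19.1 km
C: 16.4 km
D: 13.2 km
A: 8.5 km
The second-farthest is C at 16.4 km.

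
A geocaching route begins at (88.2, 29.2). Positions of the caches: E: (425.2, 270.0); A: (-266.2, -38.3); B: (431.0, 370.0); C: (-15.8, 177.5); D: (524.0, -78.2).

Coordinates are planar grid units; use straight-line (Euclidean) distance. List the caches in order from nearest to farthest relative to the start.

Distance from the start at (88.2, 29.2) to each:
C (-15.8, 177.5): 181.1
A (-266.2, -38.3): 360.8
E (425.2, 270.0): 414.2
D (524.0, -78.2): 448.8
B (431.0, 370.0): 483.4

C, A, E, D, B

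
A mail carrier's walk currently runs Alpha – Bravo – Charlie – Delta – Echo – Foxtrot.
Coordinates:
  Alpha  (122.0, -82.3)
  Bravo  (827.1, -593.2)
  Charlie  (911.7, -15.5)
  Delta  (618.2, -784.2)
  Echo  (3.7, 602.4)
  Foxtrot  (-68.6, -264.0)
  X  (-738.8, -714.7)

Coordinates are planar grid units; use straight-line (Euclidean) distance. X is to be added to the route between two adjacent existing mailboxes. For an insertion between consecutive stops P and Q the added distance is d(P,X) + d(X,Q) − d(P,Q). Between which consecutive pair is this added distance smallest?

between Delta and Echo

Added distance for inserting X between each consecutive pair:
Alpha–Bravo: 1768.0
Bravo–Charlie: 2779.2
Charlie–Delta: 2328.4
Delta–Echo: 1354.1
Echo–Foxtrot: 1450.2
Smallest added distance is 1354.1, inserting between Delta and Echo.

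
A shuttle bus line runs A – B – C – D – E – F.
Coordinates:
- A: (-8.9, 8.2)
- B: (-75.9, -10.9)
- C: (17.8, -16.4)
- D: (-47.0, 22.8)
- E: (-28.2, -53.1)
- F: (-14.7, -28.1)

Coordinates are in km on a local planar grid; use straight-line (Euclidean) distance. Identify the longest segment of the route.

B–C

Leg distances:
A→B: 69.7 km
B→C: 93.9 km
C→D: 75.7 km
D→E: 78.2 km
E→F: 28.4 km
The longest leg is B–C at 93.9 km.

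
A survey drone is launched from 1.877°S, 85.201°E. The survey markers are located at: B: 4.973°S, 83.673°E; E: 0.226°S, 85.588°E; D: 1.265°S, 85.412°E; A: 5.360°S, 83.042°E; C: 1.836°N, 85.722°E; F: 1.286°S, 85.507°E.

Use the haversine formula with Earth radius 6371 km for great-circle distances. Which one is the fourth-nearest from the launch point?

Distance to each, sorted:
D: 72.0 km
F: 74.0 km
E: 188.6 km
B: 383.8 km
C: 416.9 km
A: 455.4 km
The fourth-nearest is B at 383.8 km.

B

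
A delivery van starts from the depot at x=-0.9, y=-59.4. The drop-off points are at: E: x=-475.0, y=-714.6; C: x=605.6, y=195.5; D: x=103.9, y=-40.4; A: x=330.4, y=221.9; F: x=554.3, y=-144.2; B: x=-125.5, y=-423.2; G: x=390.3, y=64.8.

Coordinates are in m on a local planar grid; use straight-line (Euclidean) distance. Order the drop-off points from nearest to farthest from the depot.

D, B, G, A, F, C, E

Computing each straight-line distance from x=-0.9, y=-59.4:
D x=103.9, y=-40.4: 106.5 m
B x=-125.5, y=-423.2: 384.5 m
G x=390.3, y=64.8: 410.4 m
A x=330.4, y=221.9: 434.6 m
F x=554.3, y=-144.2: 561.6 m
C x=605.6, y=195.5: 657.9 m
E x=-475.0, y=-714.6: 808.7 m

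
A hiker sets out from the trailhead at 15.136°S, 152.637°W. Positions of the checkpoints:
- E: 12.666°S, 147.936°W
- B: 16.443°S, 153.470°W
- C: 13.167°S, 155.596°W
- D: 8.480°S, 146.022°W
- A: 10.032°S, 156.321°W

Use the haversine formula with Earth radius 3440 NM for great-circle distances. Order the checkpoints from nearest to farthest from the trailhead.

B, C, E, A, D

Distance from the trailhead at 15.136°S, 152.637°W to each:
B 16.443°S, 153.470°W: 92.1 NM
C 13.167°S, 155.596°W: 208.9 NM
E 12.666°S, 147.936°W: 311.5 NM
A 10.032°S, 156.321°W: 374.8 NM
D 8.480°S, 146.022°W: 557.3 NM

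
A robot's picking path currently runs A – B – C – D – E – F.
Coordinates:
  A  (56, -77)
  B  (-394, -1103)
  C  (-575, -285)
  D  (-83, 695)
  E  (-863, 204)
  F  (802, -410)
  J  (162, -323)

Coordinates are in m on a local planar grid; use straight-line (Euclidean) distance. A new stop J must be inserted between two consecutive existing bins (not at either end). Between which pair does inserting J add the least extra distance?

Added distance for inserting J between each consecutive pair:
A–B: 105.4 m
B–C: 858.1 m
C–D: 688.5 m
D–E: 1277.9 m
E–F: 23.8 m
Smallest added distance is 23.8 m, inserting between E and F.

between E and F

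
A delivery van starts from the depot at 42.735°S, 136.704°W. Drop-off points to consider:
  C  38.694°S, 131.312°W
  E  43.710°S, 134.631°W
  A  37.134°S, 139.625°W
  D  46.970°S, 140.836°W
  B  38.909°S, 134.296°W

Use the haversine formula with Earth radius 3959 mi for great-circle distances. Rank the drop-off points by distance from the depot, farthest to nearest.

A, C, D, B, E

Distances from the depot:
A 37.134°S, 139.625°W: 416.7 mi
C 38.694°S, 131.312°W: 397.0 mi
D 46.970°S, 140.836°W: 355.7 mi
B 38.909°S, 134.296°W: 292.8 mi
E 43.710°S, 134.631°W: 124.2 mi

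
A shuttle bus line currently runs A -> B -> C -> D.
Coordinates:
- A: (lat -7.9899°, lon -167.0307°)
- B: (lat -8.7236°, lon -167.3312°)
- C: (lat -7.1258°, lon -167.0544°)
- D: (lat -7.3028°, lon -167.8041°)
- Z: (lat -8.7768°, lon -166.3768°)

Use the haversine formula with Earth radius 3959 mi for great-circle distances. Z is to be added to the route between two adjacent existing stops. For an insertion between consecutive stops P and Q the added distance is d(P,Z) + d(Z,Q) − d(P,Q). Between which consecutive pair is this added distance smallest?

Added distance for inserting Z between each consecutive pair:
A–B: 81.0 mi
B–C: 76.4 mi
C–D: 211.4 mi
Smallest added distance is 76.4 mi, inserting between B and C.

between B and C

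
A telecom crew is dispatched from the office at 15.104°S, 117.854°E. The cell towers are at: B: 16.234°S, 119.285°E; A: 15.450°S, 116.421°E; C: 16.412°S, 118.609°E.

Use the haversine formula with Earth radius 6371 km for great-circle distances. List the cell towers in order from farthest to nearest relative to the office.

Distances from the office:
B 16.234°S, 119.285°E: 198.1 km
C 16.412°S, 118.609°E: 166.4 km
A 15.450°S, 116.421°E: 158.5 km

B, C, A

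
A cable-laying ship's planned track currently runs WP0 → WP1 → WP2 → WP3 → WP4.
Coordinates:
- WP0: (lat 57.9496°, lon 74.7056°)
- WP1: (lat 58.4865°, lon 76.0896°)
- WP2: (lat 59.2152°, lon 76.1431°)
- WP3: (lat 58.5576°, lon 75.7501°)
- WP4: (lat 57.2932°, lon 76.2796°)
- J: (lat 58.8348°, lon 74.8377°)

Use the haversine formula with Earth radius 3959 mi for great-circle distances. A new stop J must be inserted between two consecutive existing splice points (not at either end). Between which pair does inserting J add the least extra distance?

Added distance for inserting J between each consecutive pair:
WP0–WP1: 49.8 mi
WP1–WP2: 54.0 mi
WP2–WP3: 43.7 mi
WP3–WP4: 67.3 mi
Smallest added distance is 43.7 mi, inserting between WP2 and WP3.

between WP2 and WP3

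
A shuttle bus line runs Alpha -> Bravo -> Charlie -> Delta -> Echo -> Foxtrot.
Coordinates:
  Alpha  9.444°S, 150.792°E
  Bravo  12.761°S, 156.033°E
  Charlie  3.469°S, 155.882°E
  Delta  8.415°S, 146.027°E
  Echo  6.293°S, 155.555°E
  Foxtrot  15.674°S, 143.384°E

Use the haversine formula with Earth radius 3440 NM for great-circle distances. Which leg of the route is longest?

Echo–Foxtrot

Leg distances:
Alpha→Bravo: 367.4 NM
Bravo→Charlie: 558.0 NM
Charlie→Delta: 659.0 NM
Delta→Echo: 581.4 NM
Echo→Foxtrot: 911.3 NM
The longest leg is Echo–Foxtrot at 911.3 NM.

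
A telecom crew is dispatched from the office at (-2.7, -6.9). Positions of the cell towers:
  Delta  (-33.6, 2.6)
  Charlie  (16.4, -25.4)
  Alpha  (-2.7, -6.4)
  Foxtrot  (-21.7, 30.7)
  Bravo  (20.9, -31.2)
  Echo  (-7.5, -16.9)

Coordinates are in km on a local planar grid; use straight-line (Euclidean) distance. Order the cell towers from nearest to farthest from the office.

Alpha, Echo, Charlie, Delta, Bravo, Foxtrot

Distances from the office:
Alpha (-2.7, -6.4): 0.5 km
Echo (-7.5, -16.9): 11.1 km
Charlie (16.4, -25.4): 26.6 km
Delta (-33.6, 2.6): 32.3 km
Bravo (20.9, -31.2): 33.9 km
Foxtrot (-21.7, 30.7): 42.1 km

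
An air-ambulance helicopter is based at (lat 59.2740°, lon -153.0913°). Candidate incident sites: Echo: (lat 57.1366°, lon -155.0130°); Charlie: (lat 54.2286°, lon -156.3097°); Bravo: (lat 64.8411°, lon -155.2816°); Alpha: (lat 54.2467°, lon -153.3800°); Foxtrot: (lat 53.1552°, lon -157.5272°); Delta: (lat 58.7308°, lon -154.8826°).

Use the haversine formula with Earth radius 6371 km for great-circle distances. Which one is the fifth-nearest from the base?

Distances from the base ((lat 59.2740°, lon -153.0913°)):
Delta: 119.0 km
Echo: 263.0 km
Alpha: 559.3 km
Charlie: 594.2 km
Bravo: 629.4 km
Foxtrot: 733.2 km
The fifth-nearest is Bravo at 629.4 km.

Bravo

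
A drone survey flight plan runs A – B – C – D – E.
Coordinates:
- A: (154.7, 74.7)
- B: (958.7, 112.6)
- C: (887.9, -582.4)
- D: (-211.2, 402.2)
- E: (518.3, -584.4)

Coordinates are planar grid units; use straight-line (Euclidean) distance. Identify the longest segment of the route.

C–D

Leg distances:
A→B: 804.9
B→C: 698.6
C→D: 1475.6
D→E: 1227.0
The longest leg is C–D at 1475.6.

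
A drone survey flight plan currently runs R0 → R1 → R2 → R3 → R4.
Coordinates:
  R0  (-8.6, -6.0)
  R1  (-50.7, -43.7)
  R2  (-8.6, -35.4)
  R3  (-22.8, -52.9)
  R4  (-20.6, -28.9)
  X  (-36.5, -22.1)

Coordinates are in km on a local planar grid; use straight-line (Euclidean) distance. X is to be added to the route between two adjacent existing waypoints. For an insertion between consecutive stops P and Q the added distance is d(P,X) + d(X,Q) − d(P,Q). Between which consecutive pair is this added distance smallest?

Added distance for inserting X between each consecutive pair:
R0–R1: 1.5 km
R1–R2: 13.8 km
R2–R3: 42.1 km
R3–R4: 26.9 km
Smallest added distance is 1.5 km, inserting between R0 and R1.

between R0 and R1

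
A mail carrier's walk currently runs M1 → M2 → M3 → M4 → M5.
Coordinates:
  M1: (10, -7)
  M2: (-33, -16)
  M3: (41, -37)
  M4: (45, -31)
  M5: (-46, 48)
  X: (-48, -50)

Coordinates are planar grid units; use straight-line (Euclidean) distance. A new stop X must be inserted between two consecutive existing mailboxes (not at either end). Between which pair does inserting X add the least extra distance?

between M2 and M3

Added distance for inserting X between each consecutive pair:
M1–M2: 65.4
M2–M3: 50.2
M3–M4: 177.7
M4–M5: 72.4
Smallest added distance is 50.2, inserting between M2 and M3.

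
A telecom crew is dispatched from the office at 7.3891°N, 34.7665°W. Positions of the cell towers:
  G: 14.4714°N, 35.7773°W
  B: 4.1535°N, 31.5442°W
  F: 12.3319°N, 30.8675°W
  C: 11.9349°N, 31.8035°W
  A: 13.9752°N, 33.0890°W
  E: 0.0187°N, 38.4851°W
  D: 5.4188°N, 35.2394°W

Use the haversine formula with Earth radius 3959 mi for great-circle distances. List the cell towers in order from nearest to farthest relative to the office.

Computing each great-circle distance from 7.3891°N, 34.7665°W:
D 5.4188°N, 35.2394°W: 140.0 mi
B 4.1535°N, 31.5442°W: 314.7 mi
C 11.9349°N, 31.8035°W: 373.3 mi
F 12.3319°N, 30.8675°W: 432.5 mi
A 13.9752°N, 33.0890°W: 469.1 mi
G 14.4714°N, 35.7773°W: 494.1 mi
E 0.0187°N, 38.4851°W: 570.1 mi

D, B, C, F, A, G, E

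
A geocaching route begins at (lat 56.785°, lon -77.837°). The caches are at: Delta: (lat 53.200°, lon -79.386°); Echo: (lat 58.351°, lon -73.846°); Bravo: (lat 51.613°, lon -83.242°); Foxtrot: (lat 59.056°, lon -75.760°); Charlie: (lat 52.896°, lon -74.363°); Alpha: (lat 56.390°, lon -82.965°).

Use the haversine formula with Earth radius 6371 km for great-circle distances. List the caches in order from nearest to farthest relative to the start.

Foxtrot, Echo, Alpha, Delta, Charlie, Bravo

Distances from the start:
Foxtrot (lat 59.056°, lon -75.760°): 280.7 km
Echo (lat 58.351°, lon -73.846°): 294.8 km
Alpha (lat 56.390°, lon -82.965°): 317.0 km
Delta (lat 53.200°, lon -79.386°): 410.7 km
Charlie (lat 52.896°, lon -74.363°): 486.1 km
Bravo (lat 51.613°, lon -83.242°): 673.6 km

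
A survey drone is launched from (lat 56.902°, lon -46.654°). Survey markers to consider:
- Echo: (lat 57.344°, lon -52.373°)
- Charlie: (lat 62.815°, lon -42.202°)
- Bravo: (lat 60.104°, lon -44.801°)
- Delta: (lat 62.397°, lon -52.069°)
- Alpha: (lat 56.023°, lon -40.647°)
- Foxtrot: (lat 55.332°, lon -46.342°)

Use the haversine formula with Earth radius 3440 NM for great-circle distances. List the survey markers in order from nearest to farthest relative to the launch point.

Foxtrot, Echo, Bravo, Alpha, Delta, Charlie

Distance from the launch point at (lat 56.902°, lon -46.654°) to each:
Foxtrot (lat 55.332°, lon -46.342°): 94.8 NM
Echo (lat 57.344°, lon -52.373°): 188.2 NM
Bravo (lat 60.104°, lon -44.801°): 200.8 NM
Alpha (lat 56.023°, lon -40.647°): 206.1 NM
Delta (lat 62.397°, lon -52.069°): 368.3 NM
Charlie (lat 62.815°, lon -42.202°): 379.3 NM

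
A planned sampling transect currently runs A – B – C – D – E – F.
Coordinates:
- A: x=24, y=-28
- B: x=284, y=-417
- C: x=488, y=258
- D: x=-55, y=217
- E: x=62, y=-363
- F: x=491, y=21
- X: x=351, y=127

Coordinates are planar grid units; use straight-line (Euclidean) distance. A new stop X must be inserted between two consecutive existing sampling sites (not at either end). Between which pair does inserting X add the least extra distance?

between B and C

Added distance for inserting X between each consecutive pair:
A–B: 442.1
B–C: 32.5
C–D: 60.9
D–E: 393.0
E–F: 168.7
Smallest added distance is 32.5, inserting between B and C.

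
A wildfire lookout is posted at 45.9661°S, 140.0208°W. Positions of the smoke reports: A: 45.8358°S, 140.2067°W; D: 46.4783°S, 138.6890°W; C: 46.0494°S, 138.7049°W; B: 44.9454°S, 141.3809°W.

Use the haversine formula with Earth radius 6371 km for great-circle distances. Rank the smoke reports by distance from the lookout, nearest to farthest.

A, C, D, B

Computing each great-circle distance from 45.9661°S, 140.0208°W:
A 45.8358°S, 140.2067°W: 20.4 km
C 46.0494°S, 138.7049°W: 102.0 km
D 46.4783°S, 138.6890°W: 117.2 km
B 44.9454°S, 141.3809°W: 155.4 km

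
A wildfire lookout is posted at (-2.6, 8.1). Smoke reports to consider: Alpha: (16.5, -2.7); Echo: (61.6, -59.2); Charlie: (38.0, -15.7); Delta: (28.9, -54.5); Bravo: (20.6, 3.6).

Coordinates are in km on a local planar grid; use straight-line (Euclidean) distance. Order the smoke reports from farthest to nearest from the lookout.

Distances from the lookout:
Echo (61.6, -59.2): 93.0 km
Delta (28.9, -54.5): 70.1 km
Charlie (38.0, -15.7): 47.1 km
Bravo (20.6, 3.6): 23.6 km
Alpha (16.5, -2.7): 21.9 km

Echo, Delta, Charlie, Bravo, Alpha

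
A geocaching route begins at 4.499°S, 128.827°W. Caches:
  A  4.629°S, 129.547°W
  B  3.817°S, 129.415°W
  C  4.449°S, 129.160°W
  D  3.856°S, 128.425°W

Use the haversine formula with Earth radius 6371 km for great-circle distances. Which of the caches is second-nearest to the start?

Distance to each, sorted:
C: 37.3 km
A: 81.1 km
D: 84.3 km
B: 100.0 km
The second-nearest is A at 81.1 km.

A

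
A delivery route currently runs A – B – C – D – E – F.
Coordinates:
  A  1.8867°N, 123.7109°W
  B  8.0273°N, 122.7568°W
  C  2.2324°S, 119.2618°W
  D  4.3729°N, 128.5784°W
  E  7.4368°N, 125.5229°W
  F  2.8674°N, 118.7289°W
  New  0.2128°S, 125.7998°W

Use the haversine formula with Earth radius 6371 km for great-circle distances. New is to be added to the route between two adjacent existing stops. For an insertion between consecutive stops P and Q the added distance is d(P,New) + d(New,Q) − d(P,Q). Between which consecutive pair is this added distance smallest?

between C and D

Added distance for inserting New between each consecutive pair:
A–B: 614.7 km
B–C: 532.2 km
C–D: 87.5 km
D–E: 967.4 km
E–F: 800.8 km
Smallest added distance is 87.5 km, inserting between C and D.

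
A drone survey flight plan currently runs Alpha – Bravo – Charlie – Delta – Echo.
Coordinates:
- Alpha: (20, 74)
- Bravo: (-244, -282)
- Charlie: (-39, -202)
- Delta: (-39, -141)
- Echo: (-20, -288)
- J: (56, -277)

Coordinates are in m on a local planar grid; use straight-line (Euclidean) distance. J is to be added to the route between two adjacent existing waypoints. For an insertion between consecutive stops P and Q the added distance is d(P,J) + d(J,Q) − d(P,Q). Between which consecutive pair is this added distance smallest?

Added distance for inserting J between each consecutive pair:
Alpha–Bravo: 209.7 m
Bravo–Charlie: 201.0 m
Charlie–Delta: 225.9 m
Delta–Echo: 94.5 m
Smallest added distance is 94.5 m, inserting between Delta and Echo.

between Delta and Echo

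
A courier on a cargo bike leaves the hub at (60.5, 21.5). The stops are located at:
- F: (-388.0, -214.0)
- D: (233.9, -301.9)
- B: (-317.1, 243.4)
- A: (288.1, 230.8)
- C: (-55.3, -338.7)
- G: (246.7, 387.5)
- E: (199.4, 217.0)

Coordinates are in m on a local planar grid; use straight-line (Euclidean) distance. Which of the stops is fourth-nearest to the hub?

Distances from the hub ((60.5, 21.5)):
E: 239.8 m
A: 309.2 m
D: 367.0 m
C: 378.4 m
G: 410.6 m
B: 438.0 m
F: 506.6 m
The fourth-nearest is C at 378.4 m.

C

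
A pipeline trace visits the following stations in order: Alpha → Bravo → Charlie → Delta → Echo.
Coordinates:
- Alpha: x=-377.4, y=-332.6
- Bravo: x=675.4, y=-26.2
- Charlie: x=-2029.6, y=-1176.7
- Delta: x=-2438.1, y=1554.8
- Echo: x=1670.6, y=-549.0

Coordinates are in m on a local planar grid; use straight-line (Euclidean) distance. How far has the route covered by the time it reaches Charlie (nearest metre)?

Leg distances:
Alpha→Bravo: 1096.5 m  (cumulative 1096.5 m)
Bravo→Charlie: 2939.5 m  (cumulative 4036.0 m)
Cumulative distance at Charlie ≈ 4036 m.

4036 m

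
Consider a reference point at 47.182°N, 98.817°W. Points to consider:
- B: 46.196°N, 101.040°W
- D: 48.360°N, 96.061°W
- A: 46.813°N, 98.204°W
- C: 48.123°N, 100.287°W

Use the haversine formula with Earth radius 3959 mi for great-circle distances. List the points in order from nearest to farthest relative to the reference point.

A, C, B, D

Computing each great-circle distance from 47.182°N, 98.817°W:
A 46.813°N, 98.204°W: 38.5 mi
C 48.123°N, 100.287°W: 94.4 mi
B 46.196°N, 101.040°W: 125.5 mi
D 48.360°N, 96.061°W: 151.7 mi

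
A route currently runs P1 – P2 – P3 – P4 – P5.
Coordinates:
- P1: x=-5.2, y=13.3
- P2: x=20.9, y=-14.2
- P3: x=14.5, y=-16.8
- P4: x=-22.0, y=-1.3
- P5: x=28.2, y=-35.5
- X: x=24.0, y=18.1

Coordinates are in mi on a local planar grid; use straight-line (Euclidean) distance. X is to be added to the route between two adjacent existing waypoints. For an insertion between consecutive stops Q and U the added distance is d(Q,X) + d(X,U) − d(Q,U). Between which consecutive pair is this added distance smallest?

between P1 and P2

Added distance for inserting X between each consecutive pair:
P1–P2: 24.1 mi
P2–P3: 61.7 mi
P3–P4: 46.4 mi
P4–P5: 42.9 mi
Smallest added distance is 24.1 mi, inserting between P1 and P2.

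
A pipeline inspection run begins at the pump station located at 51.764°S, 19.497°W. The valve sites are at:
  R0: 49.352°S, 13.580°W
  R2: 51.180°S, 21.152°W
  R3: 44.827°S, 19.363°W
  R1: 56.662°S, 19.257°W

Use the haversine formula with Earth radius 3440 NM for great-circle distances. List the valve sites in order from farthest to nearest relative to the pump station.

R3, R1, R0, R2

Computing each great-circle distance from 51.764°S, 19.497°W:
R3 44.827°S, 19.363°W: 416.5 NM
R1 56.662°S, 19.257°W: 294.2 NM
R0 49.352°S, 13.580°W: 268.0 NM
R2 51.180°S, 21.152°W: 71.1 NM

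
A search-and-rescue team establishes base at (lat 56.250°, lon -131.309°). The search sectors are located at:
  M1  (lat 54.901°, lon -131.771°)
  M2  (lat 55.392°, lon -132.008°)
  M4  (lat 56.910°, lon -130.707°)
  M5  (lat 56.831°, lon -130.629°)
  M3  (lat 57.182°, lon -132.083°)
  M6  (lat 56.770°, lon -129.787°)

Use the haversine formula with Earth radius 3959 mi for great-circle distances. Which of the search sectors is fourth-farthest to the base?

M2

Distance to each, sorted:
M1: 94.9 mi
M3: 70.8 mi
M6: 68.3 mi
M2: 65.2 mi
M4: 51.0 mi
M5: 47.8 mi
The fourth-farthest is M2 at 65.2 mi.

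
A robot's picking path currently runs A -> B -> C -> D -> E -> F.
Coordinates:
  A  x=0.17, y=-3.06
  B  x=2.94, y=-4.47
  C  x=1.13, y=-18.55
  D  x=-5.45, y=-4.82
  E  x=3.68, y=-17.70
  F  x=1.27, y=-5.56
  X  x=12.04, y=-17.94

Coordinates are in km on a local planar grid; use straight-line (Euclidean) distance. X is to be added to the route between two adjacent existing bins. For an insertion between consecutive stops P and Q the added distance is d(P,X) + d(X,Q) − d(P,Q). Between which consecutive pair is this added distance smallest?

Added distance for inserting X between each consecutive pair:
A–B: 32.2 km
B–C: 13.0 km
C–D: 17.6 km
D–E: 14.4 km
E–F: 12.4 km
Smallest added distance is 12.4 km, inserting between E and F.

between E and F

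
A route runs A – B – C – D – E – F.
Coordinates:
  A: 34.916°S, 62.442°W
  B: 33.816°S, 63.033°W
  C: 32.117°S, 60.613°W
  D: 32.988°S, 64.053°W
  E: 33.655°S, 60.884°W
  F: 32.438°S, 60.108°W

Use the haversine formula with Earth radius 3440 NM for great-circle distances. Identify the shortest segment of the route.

A–B

Leg distances:
A→B: 72.2 NM
B→C: 158.9 NM
C→D: 181.8 NM
D→E: 163.9 NM
E→F: 82.8 NM
The shortest leg is A–B at 72.2 NM.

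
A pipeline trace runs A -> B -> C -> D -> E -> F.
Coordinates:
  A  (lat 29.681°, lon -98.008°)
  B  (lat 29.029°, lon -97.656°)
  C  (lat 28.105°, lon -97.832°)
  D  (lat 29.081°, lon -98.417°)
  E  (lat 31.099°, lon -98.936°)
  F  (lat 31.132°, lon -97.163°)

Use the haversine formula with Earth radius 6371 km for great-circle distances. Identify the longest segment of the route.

D–E

Leg distances:
A→B: 80.1 km
B→C: 104.2 km
C→D: 122.6 km
D→E: 229.9 km
E→F: 168.8 km
The longest leg is D–E at 229.9 km.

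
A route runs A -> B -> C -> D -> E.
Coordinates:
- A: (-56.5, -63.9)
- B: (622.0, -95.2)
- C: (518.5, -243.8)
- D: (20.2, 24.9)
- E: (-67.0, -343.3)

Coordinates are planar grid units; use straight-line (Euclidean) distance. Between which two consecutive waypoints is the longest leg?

Leg distances:
A→B: 679.2
B→C: 181.1
C→D: 566.1
D→E: 378.4
The longest leg is A–B at 679.2.

A–B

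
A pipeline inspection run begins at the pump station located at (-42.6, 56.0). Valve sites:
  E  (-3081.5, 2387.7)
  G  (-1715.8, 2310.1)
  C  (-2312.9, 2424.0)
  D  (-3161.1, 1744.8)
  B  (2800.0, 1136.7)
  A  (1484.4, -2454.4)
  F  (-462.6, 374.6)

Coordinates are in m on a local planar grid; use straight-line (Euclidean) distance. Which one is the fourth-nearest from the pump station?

B

Distances from the pump station ((-42.6, 56.0)):
F: 527.2 m
G: 2807.2 m
A: 2938.3 m
B: 3041.1 m
C: 3280.5 m
D: 3546.4 m
E: 3830.4 m
The fourth-nearest is B at 3041.1 m.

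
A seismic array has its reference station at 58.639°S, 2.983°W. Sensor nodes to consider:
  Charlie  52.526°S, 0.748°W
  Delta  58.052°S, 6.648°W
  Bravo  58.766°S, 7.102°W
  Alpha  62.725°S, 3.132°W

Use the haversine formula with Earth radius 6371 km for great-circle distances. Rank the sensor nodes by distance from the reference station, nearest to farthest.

Distance from the reference station at 58.639°S, 2.983°W to each:
Delta 58.052°S, 6.648°W: 223.6 km
Bravo 58.766°S, 7.102°W: 238.3 km
Alpha 62.725°S, 3.132°W: 454.4 km
Charlie 52.526°S, 0.748°W: 694.0 km

Delta, Bravo, Alpha, Charlie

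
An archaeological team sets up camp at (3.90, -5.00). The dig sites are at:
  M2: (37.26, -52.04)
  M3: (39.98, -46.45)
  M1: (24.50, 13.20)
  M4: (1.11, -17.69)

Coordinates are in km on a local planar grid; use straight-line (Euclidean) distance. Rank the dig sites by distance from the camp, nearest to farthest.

Distances from the camp:
M4 (1.11, -17.69): 13.0 km
M1 (24.50, 13.20): 27.5 km
M3 (39.98, -46.45): 55.0 km
M2 (37.26, -52.04): 57.7 km

M4, M1, M3, M2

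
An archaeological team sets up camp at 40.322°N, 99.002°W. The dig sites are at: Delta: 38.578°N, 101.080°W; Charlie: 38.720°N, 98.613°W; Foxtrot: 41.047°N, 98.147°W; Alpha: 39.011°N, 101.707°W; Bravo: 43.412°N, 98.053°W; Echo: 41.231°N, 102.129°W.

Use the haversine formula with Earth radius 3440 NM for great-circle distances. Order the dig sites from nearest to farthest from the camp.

Computing each great-circle distance from 40.322°N, 99.002°W:
Foxtrot 41.047°N, 98.147°W: 58.4 NM
Charlie 38.720°N, 98.613°W: 97.9 NM
Delta 38.578°N, 101.080°W: 142.3 NM
Alpha 39.011°N, 101.707°W: 147.7 NM
Echo 41.231°N, 102.129°W: 152.3 NM
Bravo 43.412°N, 98.053°W: 190.3 NM

Foxtrot, Charlie, Delta, Alpha, Echo, Bravo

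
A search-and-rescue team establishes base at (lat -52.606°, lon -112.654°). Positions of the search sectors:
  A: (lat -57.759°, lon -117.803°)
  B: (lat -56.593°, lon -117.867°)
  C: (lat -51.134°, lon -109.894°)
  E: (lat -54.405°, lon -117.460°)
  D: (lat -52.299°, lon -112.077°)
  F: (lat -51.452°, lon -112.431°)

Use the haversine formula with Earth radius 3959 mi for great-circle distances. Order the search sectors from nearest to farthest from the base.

D, F, C, E, B, A

Distances from the base:
D (lat -52.299°, lon -112.077°): 32.3 mi
F (lat -51.452°, lon -112.431°): 80.3 mi
C (lat -51.134°, lon -109.894°): 155.6 mi
E (lat -54.405°, lon -117.460°): 233.3 mi
B (lat -56.593°, lon -117.867°): 345.4 mi
A (lat -57.759°, lon -117.803°): 409.7 mi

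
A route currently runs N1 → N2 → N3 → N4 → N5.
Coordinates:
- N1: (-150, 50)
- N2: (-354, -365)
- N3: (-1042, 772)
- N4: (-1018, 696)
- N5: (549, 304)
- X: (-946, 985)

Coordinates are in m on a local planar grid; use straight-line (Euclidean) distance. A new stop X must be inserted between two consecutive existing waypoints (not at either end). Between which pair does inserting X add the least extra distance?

between N4 and N5

Added distance for inserting X between each consecutive pair:
N1–N2: 2239.6 m
N2–N3: 378.8 m
N3–N4: 451.8 m
N4–N5: 325.3 m
Smallest added distance is 325.3 m, inserting between N4 and N5.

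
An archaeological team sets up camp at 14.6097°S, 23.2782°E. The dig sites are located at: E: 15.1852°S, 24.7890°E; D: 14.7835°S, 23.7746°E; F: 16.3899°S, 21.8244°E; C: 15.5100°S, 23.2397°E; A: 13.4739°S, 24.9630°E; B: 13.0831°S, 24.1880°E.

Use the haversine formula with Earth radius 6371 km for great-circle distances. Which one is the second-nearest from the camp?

C

Distance to each, sorted:
D: 56.8 km
C: 100.2 km
E: 174.5 km
B: 196.1 km
A: 221.3 km
F: 251.9 km
The second-nearest is C at 100.2 km.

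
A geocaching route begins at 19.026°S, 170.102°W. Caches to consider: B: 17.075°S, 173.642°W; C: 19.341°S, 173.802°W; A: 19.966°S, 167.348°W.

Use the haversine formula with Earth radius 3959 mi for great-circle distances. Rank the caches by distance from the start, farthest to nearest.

Distances from the start:
B 17.075°S, 173.642°W: 268.8 mi
C 19.341°S, 173.802°W: 242.4 mi
A 19.966°S, 167.348°W: 190.8 mi

B, C, A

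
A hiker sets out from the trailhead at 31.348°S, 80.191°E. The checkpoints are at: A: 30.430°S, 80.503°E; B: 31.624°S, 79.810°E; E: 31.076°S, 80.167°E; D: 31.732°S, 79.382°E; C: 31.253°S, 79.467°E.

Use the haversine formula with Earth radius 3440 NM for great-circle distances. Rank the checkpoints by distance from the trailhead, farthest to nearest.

A, D, C, B, E

Distances from the trailhead:
A 30.430°S, 80.503°E: 57.4 NM
D 31.732°S, 79.382°E: 47.4 NM
C 31.253°S, 79.467°E: 37.6 NM
B 31.624°S, 79.810°E: 25.6 NM
E 31.076°S, 80.167°E: 16.4 NM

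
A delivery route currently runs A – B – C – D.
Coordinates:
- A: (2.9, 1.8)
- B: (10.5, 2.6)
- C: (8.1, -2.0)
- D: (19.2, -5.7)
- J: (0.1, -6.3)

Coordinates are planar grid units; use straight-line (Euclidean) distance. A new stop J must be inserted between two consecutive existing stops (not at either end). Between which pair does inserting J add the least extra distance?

between A and B

Added distance for inserting J between each consecutive pair:
A–B: 14.6
B–C: 17.6
C–D: 16.5
Smallest added distance is 14.6, inserting between A and B.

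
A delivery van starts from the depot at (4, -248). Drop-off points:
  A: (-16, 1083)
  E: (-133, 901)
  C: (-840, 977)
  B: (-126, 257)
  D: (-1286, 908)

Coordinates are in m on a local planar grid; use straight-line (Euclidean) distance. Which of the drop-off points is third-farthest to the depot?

Distances from the depot ((4, -248)):
D: 1732.2 m
C: 1487.6 m
A: 1331.2 m
E: 1157.1 m
B: 521.5 m
The third-farthest is A at 1331.2 m.

A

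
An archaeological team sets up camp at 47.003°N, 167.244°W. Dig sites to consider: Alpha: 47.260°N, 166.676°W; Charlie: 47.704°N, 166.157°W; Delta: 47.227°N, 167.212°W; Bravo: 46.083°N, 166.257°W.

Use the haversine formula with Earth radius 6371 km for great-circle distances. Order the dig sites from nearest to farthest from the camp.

Computing each great-circle distance from 47.003°N, 167.244°W:
Delta 47.227°N, 167.212°W: 25.0 km
Alpha 47.260°N, 166.676°W: 51.6 km
Charlie 47.704°N, 166.157°W: 113.1 km
Bravo 46.083°N, 166.257°W: 127.1 km

Delta, Alpha, Charlie, Bravo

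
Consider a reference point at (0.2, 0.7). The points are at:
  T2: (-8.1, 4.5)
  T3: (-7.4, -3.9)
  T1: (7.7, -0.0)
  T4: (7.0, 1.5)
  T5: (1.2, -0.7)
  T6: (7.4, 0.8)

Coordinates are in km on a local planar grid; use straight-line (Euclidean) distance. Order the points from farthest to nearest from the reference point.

Distance from the reference point at (0.2, 0.7) to each:
T2 (-8.1, 4.5): 9.1 km
T3 (-7.4, -3.9): 8.9 km
T1 (7.7, -0.0): 7.5 km
T6 (7.4, 0.8): 7.2 km
T4 (7.0, 1.5): 6.8 km
T5 (1.2, -0.7): 1.7 km

T2, T3, T1, T6, T4, T5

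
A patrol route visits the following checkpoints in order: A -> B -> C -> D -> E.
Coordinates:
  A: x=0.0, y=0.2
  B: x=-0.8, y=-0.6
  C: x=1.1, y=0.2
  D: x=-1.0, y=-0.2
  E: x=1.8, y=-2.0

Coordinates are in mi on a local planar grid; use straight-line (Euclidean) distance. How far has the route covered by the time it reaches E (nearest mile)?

Leg distances:
A→B: 1.1 mi  (cumulative 1.1 mi)
B→C: 2.1 mi  (cumulative 3.2 mi)
C→D: 2.1 mi  (cumulative 5.3 mi)
D→E: 3.3 mi  (cumulative 8.7 mi)
Cumulative distance at E ≈ 9 mi.

9 mi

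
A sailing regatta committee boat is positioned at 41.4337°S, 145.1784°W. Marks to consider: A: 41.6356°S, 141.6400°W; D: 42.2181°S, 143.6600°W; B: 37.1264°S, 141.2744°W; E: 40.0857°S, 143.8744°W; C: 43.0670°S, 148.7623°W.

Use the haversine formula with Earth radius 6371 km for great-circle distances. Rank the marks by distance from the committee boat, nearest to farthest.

D, E, A, C, B

Distance from the committee boat at 41.4337°S, 145.1784°W to each:
D 42.2181°S, 143.6600°W: 153.1 km
E 40.0857°S, 143.8744°W: 185.8 km
A 41.6356°S, 141.6400°W: 295.4 km
C 43.0670°S, 148.7623°W: 346.4 km
B 37.1264°S, 141.2744°W: 584.9 km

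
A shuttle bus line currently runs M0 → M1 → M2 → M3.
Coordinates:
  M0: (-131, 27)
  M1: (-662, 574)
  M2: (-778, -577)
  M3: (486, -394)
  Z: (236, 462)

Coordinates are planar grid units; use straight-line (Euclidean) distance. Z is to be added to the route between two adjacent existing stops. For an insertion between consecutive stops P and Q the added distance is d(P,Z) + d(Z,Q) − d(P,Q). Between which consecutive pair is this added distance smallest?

between M0 and M1

Added distance for inserting Z between each consecutive pair:
M0–M1: 711.7
M1–M2: 1199.9
M2–M3: 1066.4
Smallest added distance is 711.7, inserting between M0 and M1.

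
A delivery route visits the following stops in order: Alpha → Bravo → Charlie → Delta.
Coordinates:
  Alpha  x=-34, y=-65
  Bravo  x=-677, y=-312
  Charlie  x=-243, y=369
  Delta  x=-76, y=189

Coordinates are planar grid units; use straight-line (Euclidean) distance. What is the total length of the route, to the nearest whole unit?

Leg distances:
Alpha→Bravo: 688.8  (cumulative 688.8)
Bravo→Charlie: 807.5  (cumulative 1496.3)
Charlie→Delta: 245.5  (cumulative 1741.9)
Total route length ≈ 1742.

1742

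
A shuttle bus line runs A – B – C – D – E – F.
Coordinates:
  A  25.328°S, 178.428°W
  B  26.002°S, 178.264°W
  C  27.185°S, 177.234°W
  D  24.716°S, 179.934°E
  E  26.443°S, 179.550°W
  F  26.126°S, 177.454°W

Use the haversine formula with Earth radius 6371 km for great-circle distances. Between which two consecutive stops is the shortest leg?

A–B

Leg distances:
A→B: 76.7 km
B→C: 166.7 km
C→D: 394.4 km
D→E: 198.9 km
E→F: 211.9 km
The shortest leg is A–B at 76.7 km.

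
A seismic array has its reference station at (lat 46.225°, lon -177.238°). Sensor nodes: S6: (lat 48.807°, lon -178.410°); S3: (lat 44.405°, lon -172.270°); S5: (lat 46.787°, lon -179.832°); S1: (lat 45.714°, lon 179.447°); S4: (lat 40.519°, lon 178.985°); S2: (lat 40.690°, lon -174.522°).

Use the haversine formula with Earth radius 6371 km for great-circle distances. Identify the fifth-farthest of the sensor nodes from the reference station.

Distances from the reference station ((lat 46.225°, lon -177.238°)):
S4: 703.9 km
S2: 653.2 km
S3: 437.9 km
S6: 300.3 km
S1: 262.4 km
S5: 208.1 km
The fifth-farthest is S1 at 262.4 km.

S1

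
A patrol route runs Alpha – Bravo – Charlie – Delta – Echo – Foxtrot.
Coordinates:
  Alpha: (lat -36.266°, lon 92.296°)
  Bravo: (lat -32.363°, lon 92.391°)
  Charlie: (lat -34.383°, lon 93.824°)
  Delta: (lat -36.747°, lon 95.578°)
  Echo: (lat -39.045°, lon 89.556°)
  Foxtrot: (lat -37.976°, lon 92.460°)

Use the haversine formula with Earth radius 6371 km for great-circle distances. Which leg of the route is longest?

Leg distances:
Alpha→Bravo: 434.1 km
Bravo→Charlie: 261.1 km
Charlie→Delta: 307.0 km
Delta→Echo: 586.8 km
Echo→Foxtrot: 279.2 km
The longest leg is Delta–Echo at 586.8 km.

Delta–Echo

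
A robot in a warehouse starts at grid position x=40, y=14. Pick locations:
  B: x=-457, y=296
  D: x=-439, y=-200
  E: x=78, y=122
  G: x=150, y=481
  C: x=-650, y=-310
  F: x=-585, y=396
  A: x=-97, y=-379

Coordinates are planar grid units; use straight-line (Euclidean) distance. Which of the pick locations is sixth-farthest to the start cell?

Distance to each, sorted:
C: 762.3
F: 732.5
B: 571.4
D: 524.6
G: 479.8
A: 416.2
E: 114.5
The sixth-farthest is A at 416.2.

A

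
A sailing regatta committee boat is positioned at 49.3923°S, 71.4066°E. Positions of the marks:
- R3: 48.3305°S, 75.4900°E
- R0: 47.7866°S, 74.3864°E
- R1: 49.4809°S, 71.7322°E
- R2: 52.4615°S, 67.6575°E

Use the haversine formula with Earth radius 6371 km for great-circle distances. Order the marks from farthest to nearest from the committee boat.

Distance from the committee boat at 49.3923°S, 71.4066°E to each:
R2 52.4615°S, 67.6575°E: 430.6 km
R3 48.3305°S, 75.4900°E: 321.1 km
R0 47.7866°S, 74.3864°E: 282.6 km
R1 49.4809°S, 71.7322°E: 25.5 km

R2, R3, R0, R1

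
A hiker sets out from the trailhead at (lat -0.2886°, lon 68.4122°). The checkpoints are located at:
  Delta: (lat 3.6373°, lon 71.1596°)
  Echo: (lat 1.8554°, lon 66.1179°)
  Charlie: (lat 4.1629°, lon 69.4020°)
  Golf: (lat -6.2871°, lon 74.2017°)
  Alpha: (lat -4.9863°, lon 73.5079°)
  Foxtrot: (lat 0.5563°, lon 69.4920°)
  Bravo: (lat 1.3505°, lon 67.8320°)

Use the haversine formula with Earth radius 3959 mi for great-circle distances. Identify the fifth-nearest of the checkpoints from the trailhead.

Distance to each, sorted:
Foxtrot: 94.7 mi
Bravo: 120.1 mi
Echo: 217.0 mi
Charlie: 315.1 mi
Delta: 331.0 mi
Alpha: 478.5 mi
Golf: 575.5 mi
The fifth-nearest is Delta at 331.0 mi.

Delta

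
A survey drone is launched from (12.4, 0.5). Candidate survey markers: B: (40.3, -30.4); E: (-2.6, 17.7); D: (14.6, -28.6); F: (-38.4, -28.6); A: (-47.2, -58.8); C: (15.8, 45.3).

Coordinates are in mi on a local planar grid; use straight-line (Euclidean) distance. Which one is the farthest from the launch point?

Distance to each, sorted:
A: 84.1 mi
F: 58.5 mi
C: 44.9 mi
B: 41.6 mi
D: 29.2 mi
E: 22.8 mi
The farthest is A at 84.1 mi.

A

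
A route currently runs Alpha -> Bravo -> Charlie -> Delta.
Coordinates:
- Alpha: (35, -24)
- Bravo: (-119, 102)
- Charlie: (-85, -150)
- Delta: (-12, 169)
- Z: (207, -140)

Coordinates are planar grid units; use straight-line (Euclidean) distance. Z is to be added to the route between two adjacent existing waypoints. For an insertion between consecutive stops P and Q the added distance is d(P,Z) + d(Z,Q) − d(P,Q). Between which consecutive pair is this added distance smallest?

between Charlie and Delta

Added distance for inserting Z between each consecutive pair:
Alpha–Bravo: 414.5
Bravo–Charlie: 443.9
Charlie–Delta: 343.7
Smallest added distance is 343.7, inserting between Charlie and Delta.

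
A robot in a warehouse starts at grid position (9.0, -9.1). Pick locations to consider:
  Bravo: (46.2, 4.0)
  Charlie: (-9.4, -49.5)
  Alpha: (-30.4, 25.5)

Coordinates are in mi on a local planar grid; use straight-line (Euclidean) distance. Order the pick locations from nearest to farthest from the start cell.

Bravo, Charlie, Alpha

Computing each straight-line distance from (9.0, -9.1):
Bravo (46.2, 4.0): 39.4 mi
Charlie (-9.4, -49.5): 44.4 mi
Alpha (-30.4, 25.5): 52.4 mi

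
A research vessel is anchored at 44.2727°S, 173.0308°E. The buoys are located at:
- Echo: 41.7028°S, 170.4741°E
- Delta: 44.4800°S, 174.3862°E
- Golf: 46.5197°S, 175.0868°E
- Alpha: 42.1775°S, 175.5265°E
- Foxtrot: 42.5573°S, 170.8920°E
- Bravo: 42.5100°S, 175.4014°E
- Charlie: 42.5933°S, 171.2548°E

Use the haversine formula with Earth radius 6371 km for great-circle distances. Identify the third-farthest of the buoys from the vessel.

Distance to each, sorted:
Echo: 353.4 km
Alpha: 308.5 km
Golf: 297.0 km
Bravo: 274.0 km
Foxtrot: 257.3 km
Charlie: 235.4 km
Delta: 110.2 km
The third-farthest is Golf at 297.0 km.

Golf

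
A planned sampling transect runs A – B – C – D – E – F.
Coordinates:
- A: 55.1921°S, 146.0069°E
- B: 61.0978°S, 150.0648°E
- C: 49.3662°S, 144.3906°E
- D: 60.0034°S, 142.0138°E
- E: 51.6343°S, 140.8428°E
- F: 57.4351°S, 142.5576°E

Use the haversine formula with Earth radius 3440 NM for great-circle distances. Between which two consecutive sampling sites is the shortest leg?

Leg distances:
A→B: 377.0 NM
B→C: 730.0 NM
C→D: 643.8 NM
D→E: 504.0 NM
E→F: 353.3 NM
The shortest leg is E–F at 353.3 NM.

E–F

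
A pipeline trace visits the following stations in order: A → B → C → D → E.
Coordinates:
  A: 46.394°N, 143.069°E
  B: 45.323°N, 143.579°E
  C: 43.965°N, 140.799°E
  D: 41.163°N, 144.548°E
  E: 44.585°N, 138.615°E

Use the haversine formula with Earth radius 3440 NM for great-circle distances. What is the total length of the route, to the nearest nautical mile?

Leg distances:
A→B: 67.7 NM  (cumulative 67.7 NM)
B→C: 144.0 NM  (cumulative 211.8 NM)
C→D: 236.1 NM  (cumulative 447.9 NM)
D→E: 332.1 NM  (cumulative 780.0 NM)
Total route length ≈ 780 NM.

780 NM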